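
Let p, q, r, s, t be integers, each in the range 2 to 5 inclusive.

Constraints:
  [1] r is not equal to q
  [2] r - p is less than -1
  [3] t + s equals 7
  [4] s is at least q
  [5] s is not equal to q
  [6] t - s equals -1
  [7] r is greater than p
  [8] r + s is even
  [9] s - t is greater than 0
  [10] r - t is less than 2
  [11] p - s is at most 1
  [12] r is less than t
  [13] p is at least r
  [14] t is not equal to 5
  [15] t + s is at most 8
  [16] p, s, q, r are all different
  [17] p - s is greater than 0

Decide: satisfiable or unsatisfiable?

Constraints 7, 9, 12, and 17 give t < s, s < p, p < r, r < t. Chaining: t < s < p < r < t, which forces t < t — impossible.

Unsatisfiable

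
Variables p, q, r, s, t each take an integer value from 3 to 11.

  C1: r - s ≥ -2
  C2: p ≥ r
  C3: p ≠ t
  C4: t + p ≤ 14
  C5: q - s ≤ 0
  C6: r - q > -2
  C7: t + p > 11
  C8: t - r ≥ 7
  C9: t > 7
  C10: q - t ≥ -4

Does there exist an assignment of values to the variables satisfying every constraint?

Unsatisfiable

Constraints 1, 5, 8, and 10 give q − t ≥ -4, t − r ≥ 7, r − s ≥ -2, s − q ≥ 0.
Adding all 4 inequalities: the left sides telescope to 0, and the right sides sum to (-4) + 7 + (-2) + 0 = 1. So 0 ≥ 1, which is false.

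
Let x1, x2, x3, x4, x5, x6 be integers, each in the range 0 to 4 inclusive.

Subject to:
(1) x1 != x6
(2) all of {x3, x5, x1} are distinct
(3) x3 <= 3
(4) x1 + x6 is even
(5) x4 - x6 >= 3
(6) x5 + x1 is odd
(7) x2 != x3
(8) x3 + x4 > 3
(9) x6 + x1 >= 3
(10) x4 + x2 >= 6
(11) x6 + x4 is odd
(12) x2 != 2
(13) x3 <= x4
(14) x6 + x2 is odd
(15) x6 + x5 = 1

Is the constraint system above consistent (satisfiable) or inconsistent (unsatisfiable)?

Satisfiable

One satisfying assignment is x1 = 3, x2 = 4, x3 = 2, x4 = 4, x5 = 0, x6 = 1.
For the less obvious constraints — constraint 5: x4 - x6 = 3; constraint 8: x3 + x4 = 6 — and the others hold by inspection.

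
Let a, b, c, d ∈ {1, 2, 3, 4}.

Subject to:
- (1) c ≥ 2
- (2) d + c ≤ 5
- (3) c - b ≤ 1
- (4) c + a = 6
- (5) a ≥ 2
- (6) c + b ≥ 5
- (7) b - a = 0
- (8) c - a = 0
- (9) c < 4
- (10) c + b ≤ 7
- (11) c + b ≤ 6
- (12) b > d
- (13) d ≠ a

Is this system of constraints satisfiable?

Satisfiable

One satisfying assignment is a = 3, b = 3, c = 3, d = 1.
For the less obvious constraints — constraint 2: d + c = 4; constraint 3: c - b = 0; constraint 4: c + a = 6 — and the others hold by inspection.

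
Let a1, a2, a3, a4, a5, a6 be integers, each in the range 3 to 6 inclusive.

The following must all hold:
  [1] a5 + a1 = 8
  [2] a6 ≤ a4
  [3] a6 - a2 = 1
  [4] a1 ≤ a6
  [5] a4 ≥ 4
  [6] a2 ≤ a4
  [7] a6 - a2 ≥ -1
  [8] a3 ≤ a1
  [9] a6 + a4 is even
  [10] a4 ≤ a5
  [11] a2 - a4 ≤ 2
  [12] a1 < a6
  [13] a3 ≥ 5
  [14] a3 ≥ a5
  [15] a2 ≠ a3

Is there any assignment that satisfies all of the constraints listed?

Unsatisfiable

From constraints 5 and 10: a5 ≥ a4 ≥ 4. From constraints 8 and 13: a1 ≥ a3 ≥ 5. Hence a5 + a1 ≥ 9. But constraint 1 requires a5 + a1 = 8, and 8 < 9. Contradiction.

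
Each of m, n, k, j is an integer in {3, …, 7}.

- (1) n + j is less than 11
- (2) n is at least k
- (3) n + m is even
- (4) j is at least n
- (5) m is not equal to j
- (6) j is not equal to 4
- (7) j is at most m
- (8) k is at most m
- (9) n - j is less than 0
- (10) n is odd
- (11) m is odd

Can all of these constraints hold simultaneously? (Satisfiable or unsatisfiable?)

One satisfying assignment is m = 7, n = 3, k = 3, j = 5.
For the less obvious constraints — constraint 1: n + j = 8; constraint 3: n + m = 10 is even; constraint 9: n - j = -2 — and the others hold by inspection.

Satisfiable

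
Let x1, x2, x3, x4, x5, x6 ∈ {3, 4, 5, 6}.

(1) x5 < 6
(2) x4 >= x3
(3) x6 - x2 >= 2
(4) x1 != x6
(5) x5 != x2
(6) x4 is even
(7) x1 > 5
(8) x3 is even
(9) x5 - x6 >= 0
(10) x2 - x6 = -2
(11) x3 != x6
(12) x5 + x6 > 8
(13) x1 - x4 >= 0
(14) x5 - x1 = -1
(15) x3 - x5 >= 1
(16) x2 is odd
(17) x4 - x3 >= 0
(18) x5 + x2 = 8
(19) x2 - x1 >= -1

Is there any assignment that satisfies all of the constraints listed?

Unsatisfiable

Constraints 3, 9, 13, 15, 17, and 19 give x1 − x4 ≥ 0, x4 − x3 ≥ 0, x3 − x5 ≥ 1, x5 − x6 ≥ 0, x6 − x2 ≥ 2, x2 − x1 ≥ -1.
Adding all 6 inequalities: the left sides telescope to 0, and the right sides sum to 0 + 0 + 1 + 0 + 2 + (-1) = 2. So 0 ≥ 2, which is false.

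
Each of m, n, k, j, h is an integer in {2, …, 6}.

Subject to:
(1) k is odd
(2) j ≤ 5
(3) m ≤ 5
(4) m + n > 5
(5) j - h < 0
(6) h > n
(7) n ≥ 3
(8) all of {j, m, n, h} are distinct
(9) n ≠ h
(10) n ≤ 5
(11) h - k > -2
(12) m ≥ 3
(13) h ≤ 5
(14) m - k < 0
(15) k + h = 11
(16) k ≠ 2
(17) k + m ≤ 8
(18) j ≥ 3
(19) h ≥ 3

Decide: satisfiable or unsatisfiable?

Unsatisfiable

Constraints 2, 3, 7, 10, 12, 13, 18, and 19 confine each of j, m, n, h to the 3 values {3, …, 5}.
Constraint 8 requires all 4 of them to be distinct, but only 3 values are available — impossible by the pigeonhole principle.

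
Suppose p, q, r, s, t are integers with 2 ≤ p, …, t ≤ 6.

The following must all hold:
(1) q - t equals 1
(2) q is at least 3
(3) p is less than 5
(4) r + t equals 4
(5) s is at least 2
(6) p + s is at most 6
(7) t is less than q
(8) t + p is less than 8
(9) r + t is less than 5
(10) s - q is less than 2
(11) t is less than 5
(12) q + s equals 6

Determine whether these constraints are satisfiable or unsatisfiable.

Satisfiable

Try p = 3, q = 3, r = 2, s = 3, t = 2.
Check constraint 1: q - t = 1; constraint 4: r + t = 4. The remaining constraints are straightforward to verify.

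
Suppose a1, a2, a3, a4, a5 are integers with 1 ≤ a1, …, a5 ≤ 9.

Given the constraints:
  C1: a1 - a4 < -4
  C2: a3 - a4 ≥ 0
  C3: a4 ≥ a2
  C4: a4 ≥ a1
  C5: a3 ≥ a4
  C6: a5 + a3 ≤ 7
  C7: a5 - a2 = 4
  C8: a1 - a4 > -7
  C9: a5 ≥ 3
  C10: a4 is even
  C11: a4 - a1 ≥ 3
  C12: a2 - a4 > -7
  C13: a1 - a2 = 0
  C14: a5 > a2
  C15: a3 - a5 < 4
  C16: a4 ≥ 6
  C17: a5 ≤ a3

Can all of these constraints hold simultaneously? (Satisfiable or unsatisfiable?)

Unsatisfiable

From constraint 9: a5 ≥ 3. From constraints 5 and 16: a3 ≥ a4 ≥ 6. Hence a5 + a3 ≥ 9. But constraint 6 requires a5 + a3 ≤ 7, and 7 < 9. Contradiction.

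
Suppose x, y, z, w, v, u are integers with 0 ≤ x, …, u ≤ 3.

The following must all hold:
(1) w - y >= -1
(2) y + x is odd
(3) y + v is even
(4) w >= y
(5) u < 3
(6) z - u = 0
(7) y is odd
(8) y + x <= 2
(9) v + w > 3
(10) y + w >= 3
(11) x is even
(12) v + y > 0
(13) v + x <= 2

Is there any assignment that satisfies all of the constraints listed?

Satisfiable

The assignment x = 0, y = 1, z = 0, w = 3, v = 1, u = 0 works:
  constraint 1 holds since w - y = 2.
  constraint 6 holds since z - u = 0.
  constraint 8 holds since y + x = 1.
The rest check out directly.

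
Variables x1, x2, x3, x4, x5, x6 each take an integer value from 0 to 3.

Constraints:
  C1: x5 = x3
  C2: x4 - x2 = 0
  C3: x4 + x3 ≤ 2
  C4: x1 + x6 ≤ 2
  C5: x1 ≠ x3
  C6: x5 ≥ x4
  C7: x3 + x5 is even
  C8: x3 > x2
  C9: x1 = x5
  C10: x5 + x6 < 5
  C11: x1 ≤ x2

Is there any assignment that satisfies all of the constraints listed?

From constraints 1 and 9, x1 = x5 = x3, so x1 = x3. But constraint 5 says x1 ≠ x3. Contradiction.

Unsatisfiable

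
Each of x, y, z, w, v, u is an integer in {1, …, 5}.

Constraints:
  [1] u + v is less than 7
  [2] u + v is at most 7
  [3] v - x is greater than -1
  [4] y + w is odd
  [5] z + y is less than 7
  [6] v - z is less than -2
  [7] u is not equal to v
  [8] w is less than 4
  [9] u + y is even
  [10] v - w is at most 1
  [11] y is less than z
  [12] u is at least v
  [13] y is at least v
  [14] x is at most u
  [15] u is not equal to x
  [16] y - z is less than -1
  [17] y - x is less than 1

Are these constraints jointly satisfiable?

One satisfying assignment is x = 1, y = 1, z = 5, w = 2, v = 1, u = 3.
For the less obvious constraints — constraint 1: u + v = 4; constraint 2: u + v = 4; constraint 3: v - x = 0 — and the others hold by inspection.

Satisfiable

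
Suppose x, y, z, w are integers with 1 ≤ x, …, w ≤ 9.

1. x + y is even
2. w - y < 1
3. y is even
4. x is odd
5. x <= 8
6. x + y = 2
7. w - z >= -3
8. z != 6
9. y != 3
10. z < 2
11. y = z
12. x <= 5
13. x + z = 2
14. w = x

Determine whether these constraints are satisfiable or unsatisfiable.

Constraint 4 makes x odd and constraint 3 makes y even, so x + y must be odd. Constraint 1 says x + y is even — contradiction.

Unsatisfiable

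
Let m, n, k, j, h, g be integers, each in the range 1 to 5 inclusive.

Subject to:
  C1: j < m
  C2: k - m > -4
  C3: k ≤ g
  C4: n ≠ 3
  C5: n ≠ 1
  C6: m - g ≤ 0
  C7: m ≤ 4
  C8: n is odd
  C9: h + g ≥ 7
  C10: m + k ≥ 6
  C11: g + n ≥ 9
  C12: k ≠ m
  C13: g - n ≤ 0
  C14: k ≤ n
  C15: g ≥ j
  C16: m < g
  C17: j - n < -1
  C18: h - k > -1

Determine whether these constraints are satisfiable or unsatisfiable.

One satisfying assignment is m = 4, n = 5, k = 3, j = 3, h = 5, g = 5.
For the less obvious constraints — constraint 2: k - m = -1; constraint 6: m - g = -1 — and the others hold by inspection.

Satisfiable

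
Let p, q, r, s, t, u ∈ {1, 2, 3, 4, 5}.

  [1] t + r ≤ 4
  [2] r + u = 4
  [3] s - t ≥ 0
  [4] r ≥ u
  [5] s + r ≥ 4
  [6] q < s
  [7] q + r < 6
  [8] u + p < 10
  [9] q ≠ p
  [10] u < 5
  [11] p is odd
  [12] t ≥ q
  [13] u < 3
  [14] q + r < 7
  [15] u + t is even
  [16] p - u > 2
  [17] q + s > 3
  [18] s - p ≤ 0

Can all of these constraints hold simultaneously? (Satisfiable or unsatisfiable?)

Satisfiable

Try p = 5, q = 2, r = 2, s = 4, t = 2, u = 2.
Check constraint 1: t + r = 4; constraint 2: r + u = 4. The remaining constraints are straightforward to verify.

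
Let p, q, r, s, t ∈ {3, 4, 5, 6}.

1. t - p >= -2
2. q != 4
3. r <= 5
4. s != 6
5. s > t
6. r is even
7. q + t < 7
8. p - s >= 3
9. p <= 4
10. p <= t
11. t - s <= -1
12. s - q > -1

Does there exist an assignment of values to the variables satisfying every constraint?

Constraints 1, 8, and 11 give s − t ≥ 1, t − p ≥ -2, p − s ≥ 3.
Adding all 3 inequalities: the left sides telescope to 0, and the right sides sum to 1 + (-2) + 3 = 2. So 0 ≥ 2, which is false.

Unsatisfiable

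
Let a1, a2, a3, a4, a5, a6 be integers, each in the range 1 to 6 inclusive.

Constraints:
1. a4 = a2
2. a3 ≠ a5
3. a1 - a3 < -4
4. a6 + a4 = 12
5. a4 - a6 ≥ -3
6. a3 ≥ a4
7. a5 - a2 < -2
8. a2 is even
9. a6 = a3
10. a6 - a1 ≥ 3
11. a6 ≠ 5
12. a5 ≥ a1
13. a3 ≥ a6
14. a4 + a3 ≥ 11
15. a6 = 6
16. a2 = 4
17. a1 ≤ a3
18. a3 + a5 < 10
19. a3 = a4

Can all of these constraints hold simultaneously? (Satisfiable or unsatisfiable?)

Constraint 15 fixes a6 = 6 and constraint 16 fixes a2 = 4. Constraints 1, 9, and 19 give a6 = a3 = a4 = a2, so a6 = a2. But 6 ≠ 4 — contradiction.

Unsatisfiable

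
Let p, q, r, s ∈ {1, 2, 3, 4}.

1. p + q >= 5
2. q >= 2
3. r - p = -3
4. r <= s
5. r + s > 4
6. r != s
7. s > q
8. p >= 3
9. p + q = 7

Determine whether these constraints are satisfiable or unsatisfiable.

Setting (p, q, r, s) = (4, 3, 1, 4) satisfies everything: constraint 1: p + q = 7; constraint 3: r - p = -3; constraint 5: r + s = 5, and the others follow.

Satisfiable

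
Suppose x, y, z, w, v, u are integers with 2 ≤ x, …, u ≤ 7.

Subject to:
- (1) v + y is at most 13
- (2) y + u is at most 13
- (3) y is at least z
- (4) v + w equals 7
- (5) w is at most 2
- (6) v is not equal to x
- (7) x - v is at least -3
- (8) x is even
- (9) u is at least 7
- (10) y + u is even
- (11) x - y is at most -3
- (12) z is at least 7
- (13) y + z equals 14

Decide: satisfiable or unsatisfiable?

From constraints 3 and 12: y ≥ z ≥ 7. From constraint 9: u ≥ 7. Hence y + u ≥ 14. But constraint 2 requires y + u ≤ 13, and 13 < 14. Contradiction.

Unsatisfiable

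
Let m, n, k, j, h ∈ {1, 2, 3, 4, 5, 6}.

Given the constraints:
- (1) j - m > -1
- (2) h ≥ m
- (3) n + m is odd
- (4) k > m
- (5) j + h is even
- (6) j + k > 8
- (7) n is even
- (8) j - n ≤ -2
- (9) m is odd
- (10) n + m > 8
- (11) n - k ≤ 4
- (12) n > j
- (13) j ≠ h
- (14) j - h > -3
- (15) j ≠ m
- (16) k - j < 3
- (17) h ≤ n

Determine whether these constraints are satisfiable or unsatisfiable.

The assignment m = 3, n = 6, k = 5, j = 4, h = 6 works:
  constraint 1 holds since j - m = 1.
  constraint 6 holds since j + k = 9.
The rest check out directly.

Satisfiable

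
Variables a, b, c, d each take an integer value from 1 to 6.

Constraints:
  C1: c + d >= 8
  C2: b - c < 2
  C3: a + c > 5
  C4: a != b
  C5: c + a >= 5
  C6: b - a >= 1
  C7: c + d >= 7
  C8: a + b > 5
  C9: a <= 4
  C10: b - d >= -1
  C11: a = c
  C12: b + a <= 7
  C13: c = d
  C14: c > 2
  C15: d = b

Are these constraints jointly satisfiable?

Unsatisfiable

From constraints 11, 13, and 15, a = c = d = b, so a = b. But constraint 4 says a ≠ b. Contradiction.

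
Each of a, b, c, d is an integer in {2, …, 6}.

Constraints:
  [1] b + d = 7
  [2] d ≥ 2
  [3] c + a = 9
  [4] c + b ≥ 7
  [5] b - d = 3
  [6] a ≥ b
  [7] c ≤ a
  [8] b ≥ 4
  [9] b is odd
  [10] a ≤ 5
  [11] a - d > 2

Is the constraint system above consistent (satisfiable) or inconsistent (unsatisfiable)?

The assignment a = 5, b = 5, c = 4, d = 2 works:
  constraint 1 holds since b + d = 7.
  constraint 3 holds since c + a = 9.
  constraint 4 holds since c + b = 9.
The rest check out directly.

Satisfiable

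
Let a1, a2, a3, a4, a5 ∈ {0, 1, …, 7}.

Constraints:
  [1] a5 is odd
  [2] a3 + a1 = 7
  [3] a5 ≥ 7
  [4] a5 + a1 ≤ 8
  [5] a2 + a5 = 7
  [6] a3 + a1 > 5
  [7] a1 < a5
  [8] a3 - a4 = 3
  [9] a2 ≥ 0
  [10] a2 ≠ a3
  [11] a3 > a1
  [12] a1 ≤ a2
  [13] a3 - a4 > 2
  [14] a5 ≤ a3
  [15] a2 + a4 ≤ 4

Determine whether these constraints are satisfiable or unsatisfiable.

The assignment a1 = 0, a2 = 0, a3 = 7, a4 = 4, a5 = 7 works:
  constraint 2 holds since a3 + a1 = 7.
  constraint 4 holds since a5 + a1 = 7.
  constraint 5 holds since a2 + a5 = 7.
The rest check out directly.

Satisfiable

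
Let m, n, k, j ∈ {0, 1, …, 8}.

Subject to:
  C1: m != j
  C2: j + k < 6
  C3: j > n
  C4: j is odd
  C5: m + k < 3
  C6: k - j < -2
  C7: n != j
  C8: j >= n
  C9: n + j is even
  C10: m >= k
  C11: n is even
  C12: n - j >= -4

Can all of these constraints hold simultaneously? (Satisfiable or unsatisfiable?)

Constraint 11 makes n even and constraint 4 makes j odd, so n + j must be odd. Constraint 9 says n + j is even — contradiction.

Unsatisfiable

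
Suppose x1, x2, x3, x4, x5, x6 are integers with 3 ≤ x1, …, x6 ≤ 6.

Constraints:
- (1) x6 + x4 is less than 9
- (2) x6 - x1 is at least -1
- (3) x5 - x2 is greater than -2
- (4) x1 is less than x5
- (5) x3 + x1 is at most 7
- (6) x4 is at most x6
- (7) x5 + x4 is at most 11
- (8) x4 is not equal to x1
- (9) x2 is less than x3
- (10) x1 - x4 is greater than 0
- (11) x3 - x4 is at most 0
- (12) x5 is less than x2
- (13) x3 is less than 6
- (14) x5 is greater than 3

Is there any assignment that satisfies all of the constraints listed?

Unsatisfiable

Constraints 4, 9, 10, 11, and 12 give x4 < x1, x1 < x5, x5 < x2, x2 < x3, x3 ≤ x4. Chaining: x4 < x1 < x5 < x2 < x3 ≤ x4, which forces x4 < x4 — impossible.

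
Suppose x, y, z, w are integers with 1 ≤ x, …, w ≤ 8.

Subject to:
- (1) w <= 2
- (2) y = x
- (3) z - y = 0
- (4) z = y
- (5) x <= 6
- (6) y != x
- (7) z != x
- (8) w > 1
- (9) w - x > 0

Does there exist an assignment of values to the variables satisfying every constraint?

Unsatisfiable

From constraints 2 and 4, z = y = x, so z = x. But constraint 7 says z ≠ x. Contradiction.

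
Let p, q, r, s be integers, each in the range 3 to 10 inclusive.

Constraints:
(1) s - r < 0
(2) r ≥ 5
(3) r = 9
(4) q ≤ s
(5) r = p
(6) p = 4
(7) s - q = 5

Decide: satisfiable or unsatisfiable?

Unsatisfiable

Constraint 3 fixes r = 9 and constraint 6 fixes p = 4, but constraint 5 requires r = p. Since 9 ≠ 4, contradiction.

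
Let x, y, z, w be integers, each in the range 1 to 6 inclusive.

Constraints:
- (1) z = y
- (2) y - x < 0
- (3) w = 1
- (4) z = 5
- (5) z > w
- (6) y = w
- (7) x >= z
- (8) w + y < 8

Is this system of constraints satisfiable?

Unsatisfiable

Constraint 4 fixes z = 5 and constraint 3 fixes w = 1. Constraints 1 and 6 give z = y = w, so z = w. But 5 ≠ 1 — contradiction.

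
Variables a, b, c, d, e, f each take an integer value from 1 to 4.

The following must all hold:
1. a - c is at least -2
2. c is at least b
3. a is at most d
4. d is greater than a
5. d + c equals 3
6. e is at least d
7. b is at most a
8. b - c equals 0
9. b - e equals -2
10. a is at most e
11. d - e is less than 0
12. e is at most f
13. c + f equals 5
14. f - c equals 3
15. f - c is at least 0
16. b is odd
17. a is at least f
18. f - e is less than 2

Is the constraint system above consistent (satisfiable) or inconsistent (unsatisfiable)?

Constraints 3, 11, 12, and 17 give e ≤ f, f ≤ a, a ≤ d, d < e. Chaining: e ≤ f ≤ a ≤ d < e, which forces e < e — impossible.

Unsatisfiable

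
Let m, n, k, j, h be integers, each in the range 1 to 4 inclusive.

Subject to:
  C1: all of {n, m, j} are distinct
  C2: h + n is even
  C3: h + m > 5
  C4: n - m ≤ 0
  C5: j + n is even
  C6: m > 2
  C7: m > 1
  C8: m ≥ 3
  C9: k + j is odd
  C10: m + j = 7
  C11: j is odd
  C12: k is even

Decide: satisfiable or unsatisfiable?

One satisfying assignment is m = 4, n = 1, k = 4, j = 3, h = 3.
For the less obvious constraints — constraint 3: h + m = 7; constraint 4: n - m = -3 — and the others hold by inspection.

Satisfiable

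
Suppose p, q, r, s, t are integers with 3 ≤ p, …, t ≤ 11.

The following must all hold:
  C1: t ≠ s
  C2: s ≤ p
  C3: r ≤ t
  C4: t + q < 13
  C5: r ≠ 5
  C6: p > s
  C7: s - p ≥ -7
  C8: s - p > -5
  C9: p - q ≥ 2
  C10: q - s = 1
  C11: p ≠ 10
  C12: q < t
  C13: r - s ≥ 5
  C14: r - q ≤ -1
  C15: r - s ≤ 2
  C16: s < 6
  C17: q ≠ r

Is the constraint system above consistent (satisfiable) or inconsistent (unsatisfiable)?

Constraints 7, 9, 13, and 14 give q − r ≥ 1, r − s ≥ 5, s − p ≥ -7, p − q ≥ 2.
Adding all 4 inequalities: the left sides telescope to 0, and the right sides sum to 1 + 5 + (-7) + 2 = 1. So 0 ≥ 1, which is false.

Unsatisfiable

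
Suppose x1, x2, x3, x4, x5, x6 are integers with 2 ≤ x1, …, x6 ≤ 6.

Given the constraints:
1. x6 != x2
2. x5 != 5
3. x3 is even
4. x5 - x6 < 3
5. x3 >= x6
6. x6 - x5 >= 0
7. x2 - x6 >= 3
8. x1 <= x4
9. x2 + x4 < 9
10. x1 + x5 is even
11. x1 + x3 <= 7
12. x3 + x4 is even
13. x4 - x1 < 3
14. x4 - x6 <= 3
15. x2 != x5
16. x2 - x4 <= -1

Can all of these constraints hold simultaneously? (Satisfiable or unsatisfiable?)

Constraints 7, 14, and 16 give x2 − x6 ≥ 3, x6 − x4 ≥ -3, x4 − x2 ≥ 1.
Adding all 3 inequalities: the left sides telescope to 0, and the right sides sum to 3 + (-3) + 1 = 1. So 0 ≥ 1, which is false.

Unsatisfiable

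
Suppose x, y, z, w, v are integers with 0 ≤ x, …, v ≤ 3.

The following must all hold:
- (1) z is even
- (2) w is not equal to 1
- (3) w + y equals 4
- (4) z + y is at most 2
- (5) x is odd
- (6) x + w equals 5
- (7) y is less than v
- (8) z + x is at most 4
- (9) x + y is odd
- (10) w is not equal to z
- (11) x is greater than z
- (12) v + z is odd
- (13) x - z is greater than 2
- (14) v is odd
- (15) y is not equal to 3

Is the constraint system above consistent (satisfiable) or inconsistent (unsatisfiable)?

Setting (x, y, z, w, v) = (3, 2, 0, 2, 3) satisfies everything: constraint 3: w + y = 4; constraint 4: z + y = 2, and the others follow.

Satisfiable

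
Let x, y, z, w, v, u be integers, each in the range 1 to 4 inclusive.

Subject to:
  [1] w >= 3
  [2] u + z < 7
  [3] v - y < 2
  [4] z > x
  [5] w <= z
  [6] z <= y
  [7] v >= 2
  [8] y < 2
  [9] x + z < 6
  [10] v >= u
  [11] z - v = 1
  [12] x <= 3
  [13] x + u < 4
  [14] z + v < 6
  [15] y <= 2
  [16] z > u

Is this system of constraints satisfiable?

Unsatisfiable

From constraints 1 and 5: z ≥ w and w ≥ 3, so z ≥ 3. From constraints 6 and 15: z ≤ y and y ≤ 2, so z ≤ 2. But 2 < 3, so no value of z works.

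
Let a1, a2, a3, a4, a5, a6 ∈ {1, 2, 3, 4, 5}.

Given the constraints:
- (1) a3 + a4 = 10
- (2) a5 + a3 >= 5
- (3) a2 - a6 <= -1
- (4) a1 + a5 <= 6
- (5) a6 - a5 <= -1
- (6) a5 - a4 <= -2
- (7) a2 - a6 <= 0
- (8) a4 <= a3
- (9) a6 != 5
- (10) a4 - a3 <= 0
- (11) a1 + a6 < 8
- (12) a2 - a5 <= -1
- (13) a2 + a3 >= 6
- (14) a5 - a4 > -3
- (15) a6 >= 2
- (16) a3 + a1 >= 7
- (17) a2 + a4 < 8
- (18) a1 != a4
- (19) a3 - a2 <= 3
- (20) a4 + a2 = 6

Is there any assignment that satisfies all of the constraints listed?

Unsatisfiable

Constraints 3, 5, 6, 10, and 19 give a6 − a2 ≥ 1, a2 − a3 ≥ -3, a3 − a4 ≥ 0, a4 − a5 ≥ 2, a5 − a6 ≥ 1.
Adding all 5 inequalities: the left sides telescope to 0, and the right sides sum to 1 + (-3) + 0 + 2 + 1 = 1. So 0 ≥ 1, which is false.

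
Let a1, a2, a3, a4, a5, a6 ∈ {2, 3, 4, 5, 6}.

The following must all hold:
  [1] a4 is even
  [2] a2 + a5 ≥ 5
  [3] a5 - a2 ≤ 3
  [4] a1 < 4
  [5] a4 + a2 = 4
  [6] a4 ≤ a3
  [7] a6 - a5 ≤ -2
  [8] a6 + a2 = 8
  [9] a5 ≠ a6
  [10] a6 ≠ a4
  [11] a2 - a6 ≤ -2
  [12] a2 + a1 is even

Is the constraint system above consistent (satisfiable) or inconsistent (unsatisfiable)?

Unsatisfiable

Constraints 3, 7, and 11 give a6 − a2 ≥ 2, a2 − a5 ≥ -3, a5 − a6 ≥ 2.
Adding all 3 inequalities: the left sides telescope to 0, and the right sides sum to 2 + (-3) + 2 = 1. So 0 ≥ 1, which is false.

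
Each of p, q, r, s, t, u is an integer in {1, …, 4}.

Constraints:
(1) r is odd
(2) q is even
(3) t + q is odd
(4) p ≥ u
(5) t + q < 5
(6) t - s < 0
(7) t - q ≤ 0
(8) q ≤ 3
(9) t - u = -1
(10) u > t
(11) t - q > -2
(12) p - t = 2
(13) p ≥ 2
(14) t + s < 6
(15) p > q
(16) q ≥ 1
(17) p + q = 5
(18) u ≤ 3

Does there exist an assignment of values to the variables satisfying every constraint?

One satisfying assignment is p = 3, q = 2, r = 1, s = 3, t = 1, u = 2.
For the less obvious constraints — constraint 5: t + q = 3; constraint 6: t - s = -2 — and the others hold by inspection.

Satisfiable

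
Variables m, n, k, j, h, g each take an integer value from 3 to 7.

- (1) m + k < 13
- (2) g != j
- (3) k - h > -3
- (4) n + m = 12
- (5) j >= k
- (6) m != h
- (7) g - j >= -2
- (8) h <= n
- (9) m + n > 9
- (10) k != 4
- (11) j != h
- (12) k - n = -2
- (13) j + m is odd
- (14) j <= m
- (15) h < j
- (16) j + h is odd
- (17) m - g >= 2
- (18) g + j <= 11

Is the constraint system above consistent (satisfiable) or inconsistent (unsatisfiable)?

Satisfiable

Take m = 7, n = 5, k = 3, j = 4, h = 3, g = 5. Then constraint 1: m + k = 10; constraint 3: k - h = 0; constraint 4: n + m = 12, and every other listed constraint is also met.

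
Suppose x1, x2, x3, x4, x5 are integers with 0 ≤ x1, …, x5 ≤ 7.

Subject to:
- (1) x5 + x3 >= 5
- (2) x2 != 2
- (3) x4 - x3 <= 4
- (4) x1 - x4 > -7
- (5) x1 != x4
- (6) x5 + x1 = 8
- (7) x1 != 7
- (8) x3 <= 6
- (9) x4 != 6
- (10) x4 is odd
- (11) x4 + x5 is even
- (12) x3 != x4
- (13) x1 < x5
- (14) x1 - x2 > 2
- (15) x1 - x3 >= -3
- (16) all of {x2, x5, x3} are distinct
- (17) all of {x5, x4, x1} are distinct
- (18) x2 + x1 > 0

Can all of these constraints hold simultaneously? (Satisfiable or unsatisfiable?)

Setting (x1, x2, x3, x4, x5) = (3, 0, 3, 7, 5) satisfies everything: constraint 1: x5 + x3 = 8; constraint 3: x4 - x3 = 4; constraint 4: x1 - x4 = -4, and the others follow.

Satisfiable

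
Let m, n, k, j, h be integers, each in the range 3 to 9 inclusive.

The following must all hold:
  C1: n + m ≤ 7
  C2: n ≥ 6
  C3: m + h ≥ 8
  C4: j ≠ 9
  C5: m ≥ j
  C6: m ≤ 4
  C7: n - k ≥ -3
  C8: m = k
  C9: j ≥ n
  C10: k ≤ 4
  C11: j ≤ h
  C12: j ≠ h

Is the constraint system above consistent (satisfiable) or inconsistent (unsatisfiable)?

Unsatisfiable

From constraints 2 and 9: j ≥ n and n ≥ 6, so j ≥ 6. From constraints 5 and 6: j ≤ m and m ≤ 4, so j ≤ 4. But 4 < 6, so no value of j works.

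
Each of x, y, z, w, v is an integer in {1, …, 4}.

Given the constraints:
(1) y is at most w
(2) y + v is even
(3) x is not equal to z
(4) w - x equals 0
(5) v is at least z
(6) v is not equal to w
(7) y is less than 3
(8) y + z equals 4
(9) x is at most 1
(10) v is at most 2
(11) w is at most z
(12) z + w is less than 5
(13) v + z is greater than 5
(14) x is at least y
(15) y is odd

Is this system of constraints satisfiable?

From constraints 9 and 14: y ≤ x ≤ 1. From constraints 5 and 10: z ≤ v ≤ 2. Hence y + z ≤ 3. But constraint 8 requires y + z = 4, and 4 > 3. Contradiction.

Unsatisfiable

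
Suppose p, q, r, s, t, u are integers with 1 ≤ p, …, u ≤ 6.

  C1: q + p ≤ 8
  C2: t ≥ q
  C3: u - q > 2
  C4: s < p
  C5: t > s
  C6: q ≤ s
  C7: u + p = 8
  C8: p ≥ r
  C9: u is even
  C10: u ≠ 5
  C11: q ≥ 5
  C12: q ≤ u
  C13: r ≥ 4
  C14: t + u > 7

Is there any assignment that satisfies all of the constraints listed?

Unsatisfiable

From constraints 11 and 12: u ≥ q ≥ 5. From constraints 8 and 13: p ≥ r ≥ 4. Hence u + p ≥ 9. But constraint 7 requires u + p = 8, and 8 < 9. Contradiction.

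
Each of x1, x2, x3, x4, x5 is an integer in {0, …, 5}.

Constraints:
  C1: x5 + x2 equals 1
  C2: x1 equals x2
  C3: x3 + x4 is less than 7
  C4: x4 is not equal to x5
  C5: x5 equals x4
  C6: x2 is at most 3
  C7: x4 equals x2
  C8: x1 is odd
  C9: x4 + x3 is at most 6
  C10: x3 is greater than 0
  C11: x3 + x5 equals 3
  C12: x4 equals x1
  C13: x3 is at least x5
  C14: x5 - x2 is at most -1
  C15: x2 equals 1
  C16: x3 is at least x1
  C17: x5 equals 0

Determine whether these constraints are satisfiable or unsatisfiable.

Unsatisfiable

Constraint 17 fixes x5 = 0 and constraint 15 fixes x2 = 1. Constraints 2, 5, and 12 give x5 = x4 = x1 = x2, so x5 = x2. But 0 ≠ 1 — contradiction.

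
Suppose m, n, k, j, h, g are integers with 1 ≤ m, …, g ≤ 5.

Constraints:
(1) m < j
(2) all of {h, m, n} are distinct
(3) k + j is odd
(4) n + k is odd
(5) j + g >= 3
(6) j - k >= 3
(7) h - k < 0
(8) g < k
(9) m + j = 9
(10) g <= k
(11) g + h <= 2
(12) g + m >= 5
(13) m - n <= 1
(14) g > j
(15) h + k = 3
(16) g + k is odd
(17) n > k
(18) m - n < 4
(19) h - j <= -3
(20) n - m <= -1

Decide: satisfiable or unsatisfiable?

Unsatisfiable

Constraints 1, 8, 14, 17, and 20 give m < j, j < g, g < k, k < n, n < m. Chaining: m < j < g < k < n < m, which forces m < m — impossible.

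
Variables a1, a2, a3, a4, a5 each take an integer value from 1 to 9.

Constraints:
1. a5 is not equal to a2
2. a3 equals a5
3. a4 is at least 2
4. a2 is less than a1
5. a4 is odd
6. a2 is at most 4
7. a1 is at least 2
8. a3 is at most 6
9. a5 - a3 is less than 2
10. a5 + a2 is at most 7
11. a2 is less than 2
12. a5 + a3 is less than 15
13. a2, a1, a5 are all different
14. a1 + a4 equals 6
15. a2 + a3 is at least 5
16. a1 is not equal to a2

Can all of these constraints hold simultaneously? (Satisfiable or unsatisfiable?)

Satisfiable

Try a1 = 3, a2 = 1, a3 = 6, a4 = 3, a5 = 6.
Check constraint 9: a5 - a3 = 0; constraint 10: a5 + a2 = 7; constraint 12: a5 + a3 = 12. The remaining constraints are straightforward to verify.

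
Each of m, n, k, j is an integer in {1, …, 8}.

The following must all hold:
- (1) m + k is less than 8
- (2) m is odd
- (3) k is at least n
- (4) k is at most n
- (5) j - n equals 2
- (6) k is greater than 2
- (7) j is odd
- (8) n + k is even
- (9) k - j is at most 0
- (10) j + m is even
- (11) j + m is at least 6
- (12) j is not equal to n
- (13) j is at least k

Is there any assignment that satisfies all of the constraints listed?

Satisfiable

One satisfying assignment is m = 3, n = 3, k = 3, j = 5.
For the less obvious constraints — constraint 1: m + k = 6; constraint 5: j - n = 2 — and the others hold by inspection.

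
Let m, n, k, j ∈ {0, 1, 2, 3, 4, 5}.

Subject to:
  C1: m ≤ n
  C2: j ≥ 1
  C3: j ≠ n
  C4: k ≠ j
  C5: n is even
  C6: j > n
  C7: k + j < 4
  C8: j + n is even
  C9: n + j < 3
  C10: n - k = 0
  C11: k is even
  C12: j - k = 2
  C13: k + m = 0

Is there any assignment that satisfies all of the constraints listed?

Setting (m, n, k, j) = (0, 0, 0, 2) satisfies everything: constraint 7: k + j = 2; constraint 9: n + j = 2, and the others follow.

Satisfiable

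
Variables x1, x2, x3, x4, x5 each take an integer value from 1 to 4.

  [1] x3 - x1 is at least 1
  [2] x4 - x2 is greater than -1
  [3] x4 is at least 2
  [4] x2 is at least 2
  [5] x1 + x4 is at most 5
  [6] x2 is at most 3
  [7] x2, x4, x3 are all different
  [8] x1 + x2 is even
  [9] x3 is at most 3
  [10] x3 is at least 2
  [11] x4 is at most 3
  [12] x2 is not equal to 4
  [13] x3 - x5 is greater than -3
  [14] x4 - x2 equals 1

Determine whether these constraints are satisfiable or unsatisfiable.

Constraints 3, 4, 6, 9, 10, and 11 confine each of x2, x4, x3 to the 2 values {2, 3}.
Constraint 7 requires all 3 of them to be distinct, but only 2 values are available — impossible by the pigeonhole principle.

Unsatisfiable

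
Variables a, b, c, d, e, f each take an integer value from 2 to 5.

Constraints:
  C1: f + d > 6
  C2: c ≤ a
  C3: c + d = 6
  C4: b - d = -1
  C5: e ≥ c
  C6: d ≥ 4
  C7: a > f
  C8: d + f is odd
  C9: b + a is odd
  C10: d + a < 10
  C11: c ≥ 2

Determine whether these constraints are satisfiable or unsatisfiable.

Satisfiable

One satisfying assignment is a = 4, b = 3, c = 2, d = 4, e = 4, f = 3.
For the less obvious constraints — constraint 1: f + d = 7; constraint 3: c + d = 6; constraint 4: b - d = -1 — and the others hold by inspection.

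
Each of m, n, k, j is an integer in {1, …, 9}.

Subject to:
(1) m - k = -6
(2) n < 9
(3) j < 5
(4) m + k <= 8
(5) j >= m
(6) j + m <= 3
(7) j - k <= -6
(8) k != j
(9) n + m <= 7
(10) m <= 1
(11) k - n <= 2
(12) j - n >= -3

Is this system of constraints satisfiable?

Unsatisfiable

Constraints 7, 11, and 12 give n − k ≥ -2, k − j ≥ 6, j − n ≥ -3.
Adding all 3 inequalities: the left sides telescope to 0, and the right sides sum to (-2) + 6 + (-3) = 1. So 0 ≥ 1, which is false.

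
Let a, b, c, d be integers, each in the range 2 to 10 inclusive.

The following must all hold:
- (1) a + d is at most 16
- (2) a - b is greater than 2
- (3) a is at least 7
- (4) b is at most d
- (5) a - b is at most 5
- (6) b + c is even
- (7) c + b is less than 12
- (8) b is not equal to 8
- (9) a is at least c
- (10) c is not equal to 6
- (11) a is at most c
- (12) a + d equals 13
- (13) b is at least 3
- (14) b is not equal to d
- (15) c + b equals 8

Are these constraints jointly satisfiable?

Unsatisfiable

From constraints 3 and 11: c ≥ a ≥ 7. From constraint 13: b ≥ 3. Hence c + b ≥ 10. But constraint 15 requires c + b = 8, and 8 < 10. Contradiction.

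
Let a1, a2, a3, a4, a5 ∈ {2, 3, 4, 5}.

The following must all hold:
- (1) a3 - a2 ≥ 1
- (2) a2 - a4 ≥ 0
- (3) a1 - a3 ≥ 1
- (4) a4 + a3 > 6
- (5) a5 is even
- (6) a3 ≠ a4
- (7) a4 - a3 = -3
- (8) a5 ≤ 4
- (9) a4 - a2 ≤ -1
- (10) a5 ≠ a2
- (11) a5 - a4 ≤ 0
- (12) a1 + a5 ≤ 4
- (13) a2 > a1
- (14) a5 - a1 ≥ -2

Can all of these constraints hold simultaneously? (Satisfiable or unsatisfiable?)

Unsatisfiable

Constraints 1, 3, 9, 11, and 14 give a3 − a2 ≥ 1, a2 − a4 ≥ 1, a4 − a5 ≥ 0, a5 − a1 ≥ -2, a1 − a3 ≥ 1.
Adding all 5 inequalities: the left sides telescope to 0, and the right sides sum to 1 + 1 + 0 + (-2) + 1 = 1. So 0 ≥ 1, which is false.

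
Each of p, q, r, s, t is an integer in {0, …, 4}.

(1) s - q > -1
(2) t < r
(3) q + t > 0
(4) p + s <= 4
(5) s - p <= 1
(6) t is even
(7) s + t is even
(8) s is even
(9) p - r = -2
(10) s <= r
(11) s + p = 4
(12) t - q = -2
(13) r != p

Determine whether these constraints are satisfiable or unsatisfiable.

Setting (p, q, r, s, t) = (2, 2, 4, 2, 0) satisfies everything: constraint 1: s - q = 0; constraint 3: q + t = 2; constraint 4: p + s = 4, and the others follow.

Satisfiable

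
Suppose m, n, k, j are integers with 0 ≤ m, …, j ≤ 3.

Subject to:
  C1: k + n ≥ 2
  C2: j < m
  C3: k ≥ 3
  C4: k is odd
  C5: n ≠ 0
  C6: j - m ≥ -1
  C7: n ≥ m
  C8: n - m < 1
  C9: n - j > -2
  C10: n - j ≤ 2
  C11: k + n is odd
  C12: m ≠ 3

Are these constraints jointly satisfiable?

Setting (m, n, k, j) = (2, 2, 3, 1) satisfies everything: constraint 1: k + n = 5; constraint 6: j - m = -1; constraint 8: n - m = 0, and the others follow.

Satisfiable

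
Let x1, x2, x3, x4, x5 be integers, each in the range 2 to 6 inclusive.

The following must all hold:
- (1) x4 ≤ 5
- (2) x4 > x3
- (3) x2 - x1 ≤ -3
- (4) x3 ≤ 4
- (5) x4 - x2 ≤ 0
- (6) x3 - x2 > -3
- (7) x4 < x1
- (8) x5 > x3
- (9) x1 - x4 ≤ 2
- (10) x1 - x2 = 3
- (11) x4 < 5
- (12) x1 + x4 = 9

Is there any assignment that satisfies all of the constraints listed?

Unsatisfiable

Constraints 3, 5, and 9 give x4 − x1 ≥ -2, x1 − x2 ≥ 3, x2 − x4 ≥ 0.
Adding all 3 inequalities: the left sides telescope to 0, and the right sides sum to (-2) + 3 + 0 = 1. So 0 ≥ 1, which is false.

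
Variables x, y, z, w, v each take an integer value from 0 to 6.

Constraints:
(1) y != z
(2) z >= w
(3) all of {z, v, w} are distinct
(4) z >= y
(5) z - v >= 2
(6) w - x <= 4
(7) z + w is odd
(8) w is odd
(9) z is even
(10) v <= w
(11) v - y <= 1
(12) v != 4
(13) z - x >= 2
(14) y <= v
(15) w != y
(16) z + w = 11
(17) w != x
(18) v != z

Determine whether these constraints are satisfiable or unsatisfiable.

Try x = 2, y = 3, z = 6, w = 5, v = 3.
Check constraint 5: z - v = 3; constraint 6: w - x = 3. The remaining constraints are straightforward to verify.

Satisfiable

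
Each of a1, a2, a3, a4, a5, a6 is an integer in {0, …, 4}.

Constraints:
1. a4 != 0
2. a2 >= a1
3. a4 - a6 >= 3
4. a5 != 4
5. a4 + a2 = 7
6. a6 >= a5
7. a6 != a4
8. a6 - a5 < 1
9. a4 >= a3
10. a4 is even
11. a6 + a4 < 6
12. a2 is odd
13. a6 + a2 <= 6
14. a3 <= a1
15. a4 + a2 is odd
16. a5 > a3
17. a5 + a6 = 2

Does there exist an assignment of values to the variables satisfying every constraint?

Satisfiable

The assignment a1 = 3, a2 = 3, a3 = 0, a4 = 4, a5 = 1, a6 = 1 works:
  constraint 3 holds since a4 - a6 = 3.
  constraint 5 holds since a4 + a2 = 7.
  constraint 8 holds since a6 - a5 = 0.
The rest check out directly.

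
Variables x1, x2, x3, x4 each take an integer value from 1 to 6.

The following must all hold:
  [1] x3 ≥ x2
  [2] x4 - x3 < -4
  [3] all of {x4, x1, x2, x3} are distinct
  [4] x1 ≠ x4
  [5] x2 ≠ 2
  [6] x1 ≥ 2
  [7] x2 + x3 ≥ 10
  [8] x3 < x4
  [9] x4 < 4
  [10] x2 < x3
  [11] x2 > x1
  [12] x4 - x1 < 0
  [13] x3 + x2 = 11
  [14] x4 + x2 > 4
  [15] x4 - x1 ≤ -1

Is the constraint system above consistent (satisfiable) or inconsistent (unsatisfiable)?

Unsatisfiable

Constraints 8, 10, 11, and 15 give x2 < x3, x3 < x4, x4 < x1, x1 < x2. Chaining: x2 < x3 < x4 < x1 < x2, which forces x2 < x2 — impossible.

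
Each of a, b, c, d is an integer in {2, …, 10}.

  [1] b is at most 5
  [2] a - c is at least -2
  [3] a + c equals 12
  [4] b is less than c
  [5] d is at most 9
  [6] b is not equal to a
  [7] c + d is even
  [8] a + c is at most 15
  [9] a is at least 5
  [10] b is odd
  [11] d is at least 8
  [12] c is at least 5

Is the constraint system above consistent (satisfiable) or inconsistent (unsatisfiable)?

The assignment a = 6, b = 3, c = 6, d = 8 works:
  constraint 2 holds since a - c = 0.
  constraint 3 holds since a + c = 12.
The rest check out directly.

Satisfiable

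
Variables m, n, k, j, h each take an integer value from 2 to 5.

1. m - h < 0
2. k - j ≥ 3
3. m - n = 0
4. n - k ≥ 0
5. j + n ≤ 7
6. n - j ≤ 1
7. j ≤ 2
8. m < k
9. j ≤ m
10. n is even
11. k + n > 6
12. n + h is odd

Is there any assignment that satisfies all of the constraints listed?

Constraints 2, 4, and 6 give j − n ≥ -1, n − k ≥ 0, k − j ≥ 3.
Adding all 3 inequalities: the left sides telescope to 0, and the right sides sum to (-1) + 0 + 3 = 2. So 0 ≥ 2, which is false.

Unsatisfiable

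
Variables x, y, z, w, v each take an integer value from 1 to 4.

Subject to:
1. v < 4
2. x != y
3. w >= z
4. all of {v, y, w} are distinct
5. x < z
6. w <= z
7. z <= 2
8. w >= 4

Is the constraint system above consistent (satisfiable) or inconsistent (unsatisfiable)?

From constraints 6 and 8: z ≥ w and w ≥ 4, so z ≥ 4. From constraint 7: z ≤ 2. But 2 < 4, so no value of z works.

Unsatisfiable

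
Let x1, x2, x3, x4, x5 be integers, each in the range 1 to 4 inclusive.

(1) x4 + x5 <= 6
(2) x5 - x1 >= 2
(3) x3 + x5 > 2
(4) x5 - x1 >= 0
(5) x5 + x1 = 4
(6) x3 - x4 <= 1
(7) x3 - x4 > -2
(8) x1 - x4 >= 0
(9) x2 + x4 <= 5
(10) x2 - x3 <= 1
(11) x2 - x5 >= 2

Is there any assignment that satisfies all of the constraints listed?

Unsatisfiable

Constraints 2, 6, 8, 10, and 11 give x5 − x1 ≥ 2, x1 − x4 ≥ 0, x4 − x3 ≥ -1, x3 − x2 ≥ -1, x2 − x5 ≥ 2.
Adding all 5 inequalities: the left sides telescope to 0, and the right sides sum to 2 + 0 + (-1) + (-1) + 2 = 2. So 0 ≥ 2, which is false.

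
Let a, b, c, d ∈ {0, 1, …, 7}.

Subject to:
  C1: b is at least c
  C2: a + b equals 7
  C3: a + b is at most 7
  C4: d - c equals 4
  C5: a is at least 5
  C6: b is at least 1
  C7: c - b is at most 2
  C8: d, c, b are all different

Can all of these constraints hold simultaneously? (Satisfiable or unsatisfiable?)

The assignment a = 6, b = 1, c = 0, d = 4 works:
  constraint 2 holds since a + b = 7.
  constraint 3 holds since a + b = 7.
The rest check out directly.

Satisfiable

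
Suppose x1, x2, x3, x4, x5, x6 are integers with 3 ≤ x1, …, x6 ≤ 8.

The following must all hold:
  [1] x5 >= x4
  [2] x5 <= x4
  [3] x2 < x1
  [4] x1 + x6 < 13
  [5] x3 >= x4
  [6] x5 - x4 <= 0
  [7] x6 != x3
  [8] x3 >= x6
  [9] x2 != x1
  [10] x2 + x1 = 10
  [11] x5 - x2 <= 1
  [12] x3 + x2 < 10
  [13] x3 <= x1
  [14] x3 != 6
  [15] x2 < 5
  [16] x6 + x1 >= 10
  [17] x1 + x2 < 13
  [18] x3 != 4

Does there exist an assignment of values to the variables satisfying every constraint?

Take x1 = 7, x2 = 3, x3 = 5, x4 = 4, x5 = 4, x6 = 4. Then constraint 4: x1 + x6 = 11; constraint 6: x5 - x4 = 0; constraint 10: x2 + x1 = 10, and every other listed constraint is also met.

Satisfiable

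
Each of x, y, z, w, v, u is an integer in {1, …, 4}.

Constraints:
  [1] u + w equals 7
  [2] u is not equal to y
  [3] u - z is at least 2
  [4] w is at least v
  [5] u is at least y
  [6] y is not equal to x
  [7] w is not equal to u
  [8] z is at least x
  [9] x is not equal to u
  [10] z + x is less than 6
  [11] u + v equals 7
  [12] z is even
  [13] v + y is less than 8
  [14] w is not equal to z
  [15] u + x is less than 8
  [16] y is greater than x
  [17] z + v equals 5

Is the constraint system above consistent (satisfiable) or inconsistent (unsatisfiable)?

Satisfiable

One satisfying assignment is x = 1, y = 3, z = 2, w = 3, v = 3, u = 4.
For the less obvious constraints — constraint 1: u + w = 7; constraint 3: u - z = 2; constraint 10: z + x = 3 — and the others hold by inspection.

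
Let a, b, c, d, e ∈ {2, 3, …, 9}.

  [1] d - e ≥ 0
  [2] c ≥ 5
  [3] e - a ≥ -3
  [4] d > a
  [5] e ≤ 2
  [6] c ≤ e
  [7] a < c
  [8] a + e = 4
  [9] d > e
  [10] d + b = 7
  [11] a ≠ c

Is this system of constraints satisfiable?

From constraint 2: c ≥ 5. From constraints 5 and 6: c ≤ e and e ≤ 2, so c ≤ 2. But 2 < 5, so no value of c works.

Unsatisfiable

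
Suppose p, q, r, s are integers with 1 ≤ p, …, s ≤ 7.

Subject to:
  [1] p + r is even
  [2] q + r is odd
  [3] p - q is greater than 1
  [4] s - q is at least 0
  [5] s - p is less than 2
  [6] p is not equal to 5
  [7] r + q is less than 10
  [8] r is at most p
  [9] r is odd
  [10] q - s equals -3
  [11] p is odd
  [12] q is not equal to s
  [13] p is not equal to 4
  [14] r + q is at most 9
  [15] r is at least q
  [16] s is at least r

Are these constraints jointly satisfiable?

Take p = 7, q = 4, r = 5, s = 7. Then constraint 3: p - q = 3; constraint 4: s - q = 3, and every other listed constraint is also met.

Satisfiable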